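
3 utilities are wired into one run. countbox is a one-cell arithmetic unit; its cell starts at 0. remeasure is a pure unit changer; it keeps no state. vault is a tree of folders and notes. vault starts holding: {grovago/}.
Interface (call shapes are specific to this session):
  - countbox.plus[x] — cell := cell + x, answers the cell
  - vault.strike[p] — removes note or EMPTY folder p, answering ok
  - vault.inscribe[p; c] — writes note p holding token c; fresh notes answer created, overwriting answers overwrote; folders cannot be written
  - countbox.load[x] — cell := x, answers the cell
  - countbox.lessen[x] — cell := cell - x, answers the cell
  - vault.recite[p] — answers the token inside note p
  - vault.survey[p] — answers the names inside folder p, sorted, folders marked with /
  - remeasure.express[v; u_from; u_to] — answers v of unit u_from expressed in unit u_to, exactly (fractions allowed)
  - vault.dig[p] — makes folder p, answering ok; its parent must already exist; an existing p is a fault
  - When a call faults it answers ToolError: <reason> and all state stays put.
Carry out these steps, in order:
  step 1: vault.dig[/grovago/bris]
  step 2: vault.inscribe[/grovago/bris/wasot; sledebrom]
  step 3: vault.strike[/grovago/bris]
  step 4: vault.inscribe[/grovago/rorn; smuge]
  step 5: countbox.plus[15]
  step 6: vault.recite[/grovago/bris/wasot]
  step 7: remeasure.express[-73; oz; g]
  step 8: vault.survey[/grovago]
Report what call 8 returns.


·→ dig(/grovago/bris)
·← ok
·→ inscribe(/grovago/bris/wasot, sledebrom)
·← created
·→ strike(/grovago/bris)
·← ToolError: not empty
·→ inscribe(/grovago/rorn, smuge)
·← created
·→ plus(15)
·← 15
·→ recite(/grovago/bris/wasot)
·← sledebrom
·→ express(-73, oz, g)
·← -3311224301/1600000
·→ survey(/grovago)
·← [bris/, rorn]

Answer: [bris/, rorn]


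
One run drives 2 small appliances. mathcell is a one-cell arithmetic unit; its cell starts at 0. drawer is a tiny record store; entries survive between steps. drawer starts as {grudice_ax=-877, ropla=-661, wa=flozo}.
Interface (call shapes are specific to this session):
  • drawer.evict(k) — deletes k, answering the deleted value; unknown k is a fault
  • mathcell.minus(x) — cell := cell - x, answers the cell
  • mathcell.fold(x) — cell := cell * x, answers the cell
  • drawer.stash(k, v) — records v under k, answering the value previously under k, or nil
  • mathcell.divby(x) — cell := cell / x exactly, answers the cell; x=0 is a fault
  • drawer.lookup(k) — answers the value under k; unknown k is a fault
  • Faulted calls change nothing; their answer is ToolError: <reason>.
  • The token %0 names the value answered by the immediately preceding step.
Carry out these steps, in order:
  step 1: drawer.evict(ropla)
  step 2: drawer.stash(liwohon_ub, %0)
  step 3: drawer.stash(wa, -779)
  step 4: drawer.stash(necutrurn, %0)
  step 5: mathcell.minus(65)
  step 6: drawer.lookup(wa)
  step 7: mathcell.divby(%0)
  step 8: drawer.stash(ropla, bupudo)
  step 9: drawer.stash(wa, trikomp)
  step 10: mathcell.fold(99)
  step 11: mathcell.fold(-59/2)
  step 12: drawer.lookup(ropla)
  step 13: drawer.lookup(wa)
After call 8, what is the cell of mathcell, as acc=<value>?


# evict(k=ropla) ~> -661
# stash(k=liwohon_ub, v=%0) ~> nil
# stash(k=wa, v=-779) ~> flozo
# stash(k=necutrurn, v=%0) ~> nil
# minus(x=65) ~> -65
# lookup(k=wa) ~> -779
# divby(x=%0) ~> 65/779
# stash(k=ropla, v=bupudo) ~> nil
# stash(k=wa, v=trikomp) ~> -779
# fold(x=99) ~> 6435/779
# fold(x=-59/2) ~> -379665/1558
# lookup(k=ropla) ~> bupudo
# lookup(k=wa) ~> trikomp

Answer: acc=65/779


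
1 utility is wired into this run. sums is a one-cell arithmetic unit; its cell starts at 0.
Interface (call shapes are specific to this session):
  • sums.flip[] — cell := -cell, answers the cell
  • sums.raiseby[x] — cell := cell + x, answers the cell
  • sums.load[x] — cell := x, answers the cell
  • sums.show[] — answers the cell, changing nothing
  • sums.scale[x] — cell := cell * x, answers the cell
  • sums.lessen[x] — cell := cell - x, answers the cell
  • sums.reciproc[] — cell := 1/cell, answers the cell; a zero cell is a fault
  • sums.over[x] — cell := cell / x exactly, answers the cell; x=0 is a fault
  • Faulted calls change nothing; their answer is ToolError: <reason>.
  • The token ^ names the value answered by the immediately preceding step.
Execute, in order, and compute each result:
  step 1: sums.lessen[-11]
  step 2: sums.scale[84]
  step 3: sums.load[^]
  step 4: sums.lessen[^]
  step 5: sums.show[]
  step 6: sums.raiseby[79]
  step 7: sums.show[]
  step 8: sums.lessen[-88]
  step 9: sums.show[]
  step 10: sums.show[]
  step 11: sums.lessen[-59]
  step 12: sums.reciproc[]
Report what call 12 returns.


>> sums.lessen(-11)
<< 11
>> sums.scale(84)
<< 924
>> sums.load(^)
<< 924
>> sums.lessen(^)
<< 0
>> sums.show()
<< 0
>> sums.raiseby(79)
<< 79
>> sums.show()
<< 79
>> sums.lessen(-88)
<< 167
>> sums.show()
<< 167
>> sums.show()
<< 167
>> sums.lessen(-59)
<< 226
>> sums.reciproc()
<< 1/226

Answer: 1/226


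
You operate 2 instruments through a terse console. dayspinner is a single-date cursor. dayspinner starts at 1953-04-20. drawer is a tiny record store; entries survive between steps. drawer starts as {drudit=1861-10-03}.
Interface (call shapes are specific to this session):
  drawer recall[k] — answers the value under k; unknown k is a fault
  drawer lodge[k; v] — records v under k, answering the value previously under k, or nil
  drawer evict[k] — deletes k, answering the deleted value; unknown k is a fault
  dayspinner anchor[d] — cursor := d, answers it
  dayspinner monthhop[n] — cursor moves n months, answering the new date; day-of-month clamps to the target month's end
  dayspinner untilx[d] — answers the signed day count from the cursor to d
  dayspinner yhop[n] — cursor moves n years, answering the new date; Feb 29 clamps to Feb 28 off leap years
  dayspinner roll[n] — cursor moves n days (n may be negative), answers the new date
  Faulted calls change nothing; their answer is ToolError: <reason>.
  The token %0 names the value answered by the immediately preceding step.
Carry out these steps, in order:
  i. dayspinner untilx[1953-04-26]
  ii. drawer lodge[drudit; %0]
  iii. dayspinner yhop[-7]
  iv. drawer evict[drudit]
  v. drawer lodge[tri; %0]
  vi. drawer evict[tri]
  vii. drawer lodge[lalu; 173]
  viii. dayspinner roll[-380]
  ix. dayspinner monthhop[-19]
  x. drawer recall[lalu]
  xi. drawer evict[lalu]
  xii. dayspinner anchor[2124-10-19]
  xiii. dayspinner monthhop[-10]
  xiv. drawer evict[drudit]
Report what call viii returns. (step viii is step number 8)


Answer: 1945-04-05

Derivation:
$ dayspinner untilx d: 1953-04-26
= 6
$ drawer lodge k: drudit v: %0
= 1861-10-03
$ dayspinner yhop n: -7
= 1946-04-20
$ drawer evict k: drudit
= 6
$ drawer lodge k: tri v: %0
= nil
$ drawer evict k: tri
= 6
$ drawer lodge k: lalu v: 173
= nil
$ dayspinner roll n: -380
= 1945-04-05
$ dayspinner monthhop n: -19
= 1943-09-05
$ drawer recall k: lalu
= 173
$ drawer evict k: lalu
= 173
$ dayspinner anchor d: 2124-10-19
= 2124-10-19
$ dayspinner monthhop n: -10
= 2123-12-19
$ drawer evict k: drudit
= ToolError: no such key drudit


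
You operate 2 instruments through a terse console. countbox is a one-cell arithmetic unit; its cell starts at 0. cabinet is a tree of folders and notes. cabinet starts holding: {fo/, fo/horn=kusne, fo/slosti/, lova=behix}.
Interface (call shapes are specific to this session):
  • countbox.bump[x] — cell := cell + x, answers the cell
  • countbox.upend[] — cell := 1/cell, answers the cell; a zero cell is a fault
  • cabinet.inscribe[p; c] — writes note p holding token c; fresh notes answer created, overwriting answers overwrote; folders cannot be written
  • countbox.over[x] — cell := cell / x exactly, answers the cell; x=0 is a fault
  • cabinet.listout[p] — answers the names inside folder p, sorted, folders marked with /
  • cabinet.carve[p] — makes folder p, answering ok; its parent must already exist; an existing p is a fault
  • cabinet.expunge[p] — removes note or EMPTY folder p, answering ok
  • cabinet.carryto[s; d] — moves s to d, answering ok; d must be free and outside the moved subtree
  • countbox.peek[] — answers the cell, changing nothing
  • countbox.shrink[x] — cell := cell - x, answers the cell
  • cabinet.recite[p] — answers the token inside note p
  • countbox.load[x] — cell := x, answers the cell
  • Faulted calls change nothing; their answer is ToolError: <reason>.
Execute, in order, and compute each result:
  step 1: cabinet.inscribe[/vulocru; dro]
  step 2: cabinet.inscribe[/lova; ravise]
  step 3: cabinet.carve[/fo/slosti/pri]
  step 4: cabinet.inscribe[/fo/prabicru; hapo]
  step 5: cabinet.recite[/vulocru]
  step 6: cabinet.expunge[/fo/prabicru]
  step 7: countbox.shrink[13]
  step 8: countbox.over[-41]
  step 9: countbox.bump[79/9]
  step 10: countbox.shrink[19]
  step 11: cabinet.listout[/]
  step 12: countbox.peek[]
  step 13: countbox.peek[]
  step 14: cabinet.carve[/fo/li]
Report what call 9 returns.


CALL cabinet.inscribe[p=/vulocru; c=dro]
RET  created
CALL cabinet.inscribe[p=/lova; c=ravise]
RET  overwrote
CALL cabinet.carve[p=/fo/slosti/pri]
RET  ok
CALL cabinet.inscribe[p=/fo/prabicru; c=hapo]
RET  created
CALL cabinet.recite[p=/vulocru]
RET  dro
CALL cabinet.expunge[p=/fo/prabicru]
RET  ok
CALL countbox.shrink[x=13]
RET  -13
CALL countbox.over[x=-41]
RET  13/41
CALL countbox.bump[x=79/9]
RET  3356/369
CALL countbox.shrink[x=19]
RET  -3655/369
CALL cabinet.listout[p=/]
RET  [fo/, lova, vulocru]
CALL countbox.peek[]
RET  -3655/369
CALL countbox.peek[]
RET  -3655/369
CALL cabinet.carve[p=/fo/li]
RET  ok

Answer: 3356/369


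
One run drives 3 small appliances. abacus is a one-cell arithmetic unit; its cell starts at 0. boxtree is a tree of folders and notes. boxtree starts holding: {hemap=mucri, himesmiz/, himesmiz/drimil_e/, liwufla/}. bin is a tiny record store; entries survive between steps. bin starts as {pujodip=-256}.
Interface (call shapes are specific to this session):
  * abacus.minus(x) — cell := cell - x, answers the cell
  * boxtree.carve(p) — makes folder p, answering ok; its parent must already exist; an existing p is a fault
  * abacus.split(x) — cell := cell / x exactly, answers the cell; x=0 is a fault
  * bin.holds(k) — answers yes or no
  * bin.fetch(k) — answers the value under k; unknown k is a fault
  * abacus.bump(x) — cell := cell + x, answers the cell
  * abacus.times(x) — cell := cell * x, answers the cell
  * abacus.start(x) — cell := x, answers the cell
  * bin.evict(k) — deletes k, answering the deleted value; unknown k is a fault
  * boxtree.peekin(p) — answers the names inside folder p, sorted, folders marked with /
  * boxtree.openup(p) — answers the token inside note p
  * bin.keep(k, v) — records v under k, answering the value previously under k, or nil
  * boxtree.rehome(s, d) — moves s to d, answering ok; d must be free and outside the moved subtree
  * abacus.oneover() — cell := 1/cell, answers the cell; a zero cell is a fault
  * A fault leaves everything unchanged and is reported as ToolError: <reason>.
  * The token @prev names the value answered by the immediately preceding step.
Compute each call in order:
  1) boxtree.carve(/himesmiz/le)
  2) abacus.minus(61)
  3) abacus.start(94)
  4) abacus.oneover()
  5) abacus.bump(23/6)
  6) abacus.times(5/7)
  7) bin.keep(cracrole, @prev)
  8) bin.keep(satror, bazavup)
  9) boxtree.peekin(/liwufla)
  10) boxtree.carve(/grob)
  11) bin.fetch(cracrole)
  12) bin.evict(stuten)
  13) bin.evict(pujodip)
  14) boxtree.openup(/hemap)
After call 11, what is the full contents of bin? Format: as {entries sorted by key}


Do: boxtree.carve[p='/himesmiz/le']
See: ok
Do: abacus.minus[x='61']
See: -61
Do: abacus.start[x='94']
See: 94
Do: abacus.oneover[]
See: 1/94
Do: abacus.bump[x='23/6']
See: 542/141
Do: abacus.times[x='5/7']
See: 2710/987
Do: bin.keep[k='cracrole'; v='@prev']
See: nil
Do: bin.keep[k='satror'; v='bazavup']
See: nil
Do: boxtree.peekin[p='/liwufla']
See: []
Do: boxtree.carve[p='/grob']
See: ok
Do: bin.fetch[k='cracrole']
See: 2710/987
Do: bin.evict[k='stuten']
See: ToolError: no such key stuten
Do: bin.evict[k='pujodip']
See: -256
Do: boxtree.openup[p='/hemap']
See: mucri

Answer: {cracrole=2710/987, pujodip=-256, satror=bazavup}


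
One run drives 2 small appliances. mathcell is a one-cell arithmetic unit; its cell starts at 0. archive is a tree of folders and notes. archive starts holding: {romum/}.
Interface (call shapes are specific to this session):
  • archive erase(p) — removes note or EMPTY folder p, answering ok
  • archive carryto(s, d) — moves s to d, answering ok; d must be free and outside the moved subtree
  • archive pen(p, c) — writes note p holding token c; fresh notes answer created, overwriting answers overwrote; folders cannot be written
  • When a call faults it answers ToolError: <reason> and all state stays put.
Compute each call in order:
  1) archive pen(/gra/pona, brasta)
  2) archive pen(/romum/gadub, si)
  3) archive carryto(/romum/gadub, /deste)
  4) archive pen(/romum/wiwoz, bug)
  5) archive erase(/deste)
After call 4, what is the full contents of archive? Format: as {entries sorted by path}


Answer: {deste=si, romum/, romum/wiwoz=bug}

Derivation:
CALL archive pen[p→/gra/pona; c→brasta]
RET  ToolError: no parent
CALL archive pen[p→/romum/gadub; c→si]
RET  created
CALL archive carryto[s→/romum/gadub; d→/deste]
RET  ok
CALL archive pen[p→/romum/wiwoz; c→bug]
RET  created
CALL archive erase[p→/deste]
RET  ok


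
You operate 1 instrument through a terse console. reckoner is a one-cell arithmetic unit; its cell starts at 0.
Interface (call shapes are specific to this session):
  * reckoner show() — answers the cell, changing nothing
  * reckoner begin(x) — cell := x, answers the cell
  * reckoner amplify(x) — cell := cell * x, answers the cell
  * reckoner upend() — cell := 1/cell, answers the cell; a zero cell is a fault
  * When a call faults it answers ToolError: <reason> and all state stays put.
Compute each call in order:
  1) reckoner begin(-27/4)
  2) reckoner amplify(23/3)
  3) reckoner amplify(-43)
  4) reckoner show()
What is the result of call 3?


Answer: 8901/4

Derivation:
~$ reckoner begin x='-27/4'
= -27/4
~$ reckoner amplify x='23/3'
= -207/4
~$ reckoner amplify x='-43'
= 8901/4
~$ reckoner show
= 8901/4


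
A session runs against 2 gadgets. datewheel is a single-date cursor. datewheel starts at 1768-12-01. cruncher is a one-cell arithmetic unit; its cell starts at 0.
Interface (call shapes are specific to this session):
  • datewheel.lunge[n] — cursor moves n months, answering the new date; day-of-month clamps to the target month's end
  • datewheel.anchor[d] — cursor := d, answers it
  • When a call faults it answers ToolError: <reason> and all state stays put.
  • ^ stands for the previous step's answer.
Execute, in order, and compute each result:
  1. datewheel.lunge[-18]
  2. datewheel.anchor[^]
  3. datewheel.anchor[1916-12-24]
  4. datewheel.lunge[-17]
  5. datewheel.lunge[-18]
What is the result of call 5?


-> datewheel.lunge(n=-18)
<- 1767-06-01
-> datewheel.anchor(d=^)
<- 1767-06-01
-> datewheel.anchor(d=1916-12-24)
<- 1916-12-24
-> datewheel.lunge(n=-17)
<- 1915-07-24
-> datewheel.lunge(n=-18)
<- 1914-01-24

Answer: 1914-01-24


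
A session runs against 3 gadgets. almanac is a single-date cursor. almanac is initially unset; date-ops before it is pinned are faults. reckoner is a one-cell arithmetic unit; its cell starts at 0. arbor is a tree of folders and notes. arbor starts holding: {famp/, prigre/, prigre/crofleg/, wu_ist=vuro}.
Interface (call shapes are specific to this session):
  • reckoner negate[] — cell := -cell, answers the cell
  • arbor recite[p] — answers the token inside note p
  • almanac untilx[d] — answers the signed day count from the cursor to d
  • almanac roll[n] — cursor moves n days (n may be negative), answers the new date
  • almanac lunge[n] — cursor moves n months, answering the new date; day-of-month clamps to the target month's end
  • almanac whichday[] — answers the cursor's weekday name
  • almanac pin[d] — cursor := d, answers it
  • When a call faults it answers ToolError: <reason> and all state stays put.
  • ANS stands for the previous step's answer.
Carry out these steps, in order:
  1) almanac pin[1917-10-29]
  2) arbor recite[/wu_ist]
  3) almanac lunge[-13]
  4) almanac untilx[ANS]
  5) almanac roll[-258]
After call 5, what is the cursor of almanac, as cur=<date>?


Answer: cur=1916-01-15

Derivation:
Act: almanac pin[1917-10-29]
Obs: 1917-10-29
Act: arbor recite[/wu_ist]
Obs: vuro
Act: almanac lunge[-13]
Obs: 1916-09-29
Act: almanac untilx[ANS]
Obs: 0
Act: almanac roll[-258]
Obs: 1916-01-15


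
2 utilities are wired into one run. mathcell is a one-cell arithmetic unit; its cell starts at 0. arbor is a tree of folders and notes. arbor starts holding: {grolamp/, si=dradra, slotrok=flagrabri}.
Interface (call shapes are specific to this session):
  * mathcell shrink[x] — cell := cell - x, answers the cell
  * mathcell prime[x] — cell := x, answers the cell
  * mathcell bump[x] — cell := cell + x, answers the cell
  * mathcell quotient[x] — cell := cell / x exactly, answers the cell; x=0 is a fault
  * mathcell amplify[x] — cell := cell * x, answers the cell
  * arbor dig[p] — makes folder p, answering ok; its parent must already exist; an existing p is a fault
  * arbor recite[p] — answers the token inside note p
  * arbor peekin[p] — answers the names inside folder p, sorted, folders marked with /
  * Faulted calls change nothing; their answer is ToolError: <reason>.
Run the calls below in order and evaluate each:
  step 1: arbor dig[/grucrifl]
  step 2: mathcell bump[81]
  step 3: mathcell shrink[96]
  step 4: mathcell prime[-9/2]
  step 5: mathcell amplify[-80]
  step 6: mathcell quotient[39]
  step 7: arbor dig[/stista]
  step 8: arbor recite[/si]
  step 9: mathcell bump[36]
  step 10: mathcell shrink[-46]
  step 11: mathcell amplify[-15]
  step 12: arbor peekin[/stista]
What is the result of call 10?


Calling arbor dig with p→/grucrifl, and observe ok.
Next I call mathcell bump with x→81, which returns 81.
Now I run mathcell shrink with x→96: -15.
I use mathcell prime with x→-9/2, giving -9/2.
Using mathcell amplify with x→-80, and observe 360.
I use mathcell quotient with x→39, and get 120/13.
I try arbor dig with p→/stista, giving ok.
Next I call arbor recite with p→/si, which returns dradra.
I call mathcell bump with x→36, and see 588/13.
I try mathcell shrink with x→-46, giving 1186/13.
Using mathcell amplify with x→-15, yielding -17790/13.
Calling arbor peekin with p→/stista, which returns [].

Answer: 1186/13


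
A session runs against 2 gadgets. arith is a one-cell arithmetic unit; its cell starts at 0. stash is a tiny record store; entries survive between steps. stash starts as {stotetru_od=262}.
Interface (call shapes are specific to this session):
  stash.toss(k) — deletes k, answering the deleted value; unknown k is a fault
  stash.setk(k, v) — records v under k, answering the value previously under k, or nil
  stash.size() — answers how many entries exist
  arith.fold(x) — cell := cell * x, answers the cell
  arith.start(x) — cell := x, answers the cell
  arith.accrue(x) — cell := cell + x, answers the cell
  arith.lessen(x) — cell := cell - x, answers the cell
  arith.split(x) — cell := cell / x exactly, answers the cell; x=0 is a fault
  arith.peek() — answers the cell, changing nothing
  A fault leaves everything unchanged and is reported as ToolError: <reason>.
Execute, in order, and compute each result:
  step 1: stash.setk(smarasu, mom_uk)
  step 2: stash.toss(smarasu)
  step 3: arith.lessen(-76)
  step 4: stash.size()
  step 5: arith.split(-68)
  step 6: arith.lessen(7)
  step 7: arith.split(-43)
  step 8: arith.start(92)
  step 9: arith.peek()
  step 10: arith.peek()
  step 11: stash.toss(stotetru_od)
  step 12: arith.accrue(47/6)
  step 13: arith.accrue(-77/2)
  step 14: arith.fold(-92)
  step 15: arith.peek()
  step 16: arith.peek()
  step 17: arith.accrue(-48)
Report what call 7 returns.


;; 1. setk(k: smarasu, v: mom_uk) => nil
;; 2. toss(k: smarasu) => mom_uk
;; 3. lessen(x: -76) => 76
;; 4. size() => 1
;; 5. split(x: -68) => -19/17
;; 6. lessen(x: 7) => -138/17
;; 7. split(x: -43) => 138/731
;; 8. start(x: 92) => 92
;; 9. peek() => 92
;; 10. peek() => 92
;; 11. toss(k: stotetru_od) => 262
;; 12. accrue(x: 47/6) => 599/6
;; 13. accrue(x: -77/2) => 184/3
;; 14. fold(x: -92) => -16928/3
;; 15. peek() => -16928/3
;; 16. peek() => -16928/3
;; 17. accrue(x: -48) => -17072/3

Answer: 138/731


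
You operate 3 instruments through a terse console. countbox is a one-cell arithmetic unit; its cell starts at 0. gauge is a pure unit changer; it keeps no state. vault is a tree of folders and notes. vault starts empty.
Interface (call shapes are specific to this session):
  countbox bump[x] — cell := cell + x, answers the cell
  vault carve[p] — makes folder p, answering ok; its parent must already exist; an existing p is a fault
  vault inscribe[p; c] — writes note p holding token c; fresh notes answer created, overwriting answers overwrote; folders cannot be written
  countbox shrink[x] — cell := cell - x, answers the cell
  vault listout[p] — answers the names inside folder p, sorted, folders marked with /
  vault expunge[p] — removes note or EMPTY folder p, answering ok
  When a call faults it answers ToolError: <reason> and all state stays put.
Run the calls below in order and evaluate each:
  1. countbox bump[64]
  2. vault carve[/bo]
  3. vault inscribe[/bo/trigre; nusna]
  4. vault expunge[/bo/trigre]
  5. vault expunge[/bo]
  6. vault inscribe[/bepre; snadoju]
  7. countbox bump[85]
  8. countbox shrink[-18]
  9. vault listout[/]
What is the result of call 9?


Answer: [bepre]

Derivation:
→ countbox bump(x='64')
← 64
→ vault carve(p='/bo')
← ok
→ vault inscribe(p='/bo/trigre', c='nusna')
← created
→ vault expunge(p='/bo/trigre')
← ok
→ vault expunge(p='/bo')
← ok
→ vault inscribe(p='/bepre', c='snadoju')
← created
→ countbox bump(x='85')
← 149
→ countbox shrink(x='-18')
← 167
→ vault listout(p='/')
← [bepre]


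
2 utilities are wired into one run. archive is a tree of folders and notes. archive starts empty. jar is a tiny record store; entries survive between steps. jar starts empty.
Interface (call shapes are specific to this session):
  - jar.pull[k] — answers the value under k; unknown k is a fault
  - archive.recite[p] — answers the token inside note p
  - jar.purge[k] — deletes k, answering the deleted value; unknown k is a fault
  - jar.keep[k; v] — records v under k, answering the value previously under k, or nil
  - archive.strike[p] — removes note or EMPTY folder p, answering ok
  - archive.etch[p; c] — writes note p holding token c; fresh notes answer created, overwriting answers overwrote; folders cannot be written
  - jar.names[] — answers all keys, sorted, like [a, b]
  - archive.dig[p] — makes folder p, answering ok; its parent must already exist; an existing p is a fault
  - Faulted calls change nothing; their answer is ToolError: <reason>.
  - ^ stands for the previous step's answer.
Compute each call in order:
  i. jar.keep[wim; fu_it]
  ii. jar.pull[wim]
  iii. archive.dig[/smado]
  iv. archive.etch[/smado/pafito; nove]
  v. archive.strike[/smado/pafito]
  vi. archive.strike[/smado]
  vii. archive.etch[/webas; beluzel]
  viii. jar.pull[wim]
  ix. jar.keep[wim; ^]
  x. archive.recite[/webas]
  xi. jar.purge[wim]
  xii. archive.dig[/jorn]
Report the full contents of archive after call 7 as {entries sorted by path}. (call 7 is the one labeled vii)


~$ jar.keep k='wim' v='fu_it'
  nil
~$ jar.pull k='wim'
  fu_it
~$ archive.dig p='/smado'
  ok
~$ archive.etch p='/smado/pafito' c='nove'
  created
~$ archive.strike p='/smado/pafito'
  ok
~$ archive.strike p='/smado'
  ok
~$ archive.etch p='/webas' c='beluzel'
  created
~$ jar.pull k='wim'
  fu_it
~$ jar.keep k='wim' v='^'
  fu_it
~$ archive.recite p='/webas'
  beluzel
~$ jar.purge k='wim'
  fu_it
~$ archive.dig p='/jorn'
  ok

Answer: {webas=beluzel}


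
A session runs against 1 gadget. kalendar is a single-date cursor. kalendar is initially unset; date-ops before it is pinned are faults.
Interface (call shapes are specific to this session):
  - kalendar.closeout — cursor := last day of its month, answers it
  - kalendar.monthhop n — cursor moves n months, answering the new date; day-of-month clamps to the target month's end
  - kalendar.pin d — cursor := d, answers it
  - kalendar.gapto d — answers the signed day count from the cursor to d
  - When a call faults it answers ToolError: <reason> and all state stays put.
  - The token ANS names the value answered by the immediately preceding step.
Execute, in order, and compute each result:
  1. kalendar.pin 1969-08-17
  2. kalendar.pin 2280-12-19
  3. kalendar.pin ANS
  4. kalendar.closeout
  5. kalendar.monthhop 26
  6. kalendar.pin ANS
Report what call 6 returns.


==> pin(d→1969-08-17)
<== 1969-08-17
==> pin(d→2280-12-19)
<== 2280-12-19
==> pin(d→ANS)
<== 2280-12-19
==> closeout()
<== 2280-12-31
==> monthhop(n→26)
<== 2283-02-28
==> pin(d→ANS)
<== 2283-02-28

Answer: 2283-02-28


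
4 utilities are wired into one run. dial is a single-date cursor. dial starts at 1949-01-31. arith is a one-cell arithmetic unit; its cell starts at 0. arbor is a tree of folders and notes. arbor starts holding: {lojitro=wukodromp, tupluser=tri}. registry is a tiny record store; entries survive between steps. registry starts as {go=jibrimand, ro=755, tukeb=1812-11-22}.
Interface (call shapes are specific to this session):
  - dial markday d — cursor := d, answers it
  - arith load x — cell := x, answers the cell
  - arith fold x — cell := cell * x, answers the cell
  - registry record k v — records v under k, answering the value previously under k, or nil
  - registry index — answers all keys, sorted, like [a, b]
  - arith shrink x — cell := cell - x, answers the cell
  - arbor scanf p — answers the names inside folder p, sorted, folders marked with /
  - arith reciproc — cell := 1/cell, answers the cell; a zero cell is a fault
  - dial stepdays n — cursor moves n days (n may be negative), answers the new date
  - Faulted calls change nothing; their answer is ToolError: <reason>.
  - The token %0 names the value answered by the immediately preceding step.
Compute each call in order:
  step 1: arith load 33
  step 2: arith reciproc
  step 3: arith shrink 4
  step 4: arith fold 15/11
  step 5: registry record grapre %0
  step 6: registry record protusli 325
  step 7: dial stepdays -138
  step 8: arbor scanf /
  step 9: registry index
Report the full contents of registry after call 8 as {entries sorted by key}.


Answer: {go=jibrimand, grapre=-655/121, protusli=325, ro=755, tukeb=1812-11-22}

Derivation:
Then arith load using x: 33, giving 33.
Calling arith reciproc, yielding 1/33.
I call arith shrink using x: 4, — result: -131/33.
I run arith fold using x: 15/11, giving -655/121.
Next I call registry record using k: grapre, v: %0, and see nil.
I invoke registry record using k: protusli, v: 325, giving nil.
I run dial stepdays using n: -138, and observe 1948-09-15.
Then arbor scanf using p: /, and get [lojitro, tupluser].
Using registry index, which returns [go, grapre, protusli, ro, tukeb].


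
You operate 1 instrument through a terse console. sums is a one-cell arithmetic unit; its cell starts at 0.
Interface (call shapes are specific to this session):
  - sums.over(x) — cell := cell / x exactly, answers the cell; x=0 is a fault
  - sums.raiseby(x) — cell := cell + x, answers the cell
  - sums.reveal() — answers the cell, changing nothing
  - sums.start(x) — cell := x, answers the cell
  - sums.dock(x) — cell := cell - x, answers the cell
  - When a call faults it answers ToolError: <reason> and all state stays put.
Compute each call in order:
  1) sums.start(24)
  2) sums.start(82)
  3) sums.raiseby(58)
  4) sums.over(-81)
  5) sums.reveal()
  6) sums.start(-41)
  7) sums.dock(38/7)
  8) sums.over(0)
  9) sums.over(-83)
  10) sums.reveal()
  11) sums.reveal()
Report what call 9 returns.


-- start(x='24') ~> 24
-- start(x='82') ~> 82
-- raiseby(x='58') ~> 140
-- over(x='-81') ~> -140/81
-- reveal() ~> -140/81
-- start(x='-41') ~> -41
-- dock(x='38/7') ~> -325/7
-- over(x='0') ~> ToolError: division by zero
-- over(x='-83') ~> 325/581
-- reveal() ~> 325/581
-- reveal() ~> 325/581

Answer: 325/581


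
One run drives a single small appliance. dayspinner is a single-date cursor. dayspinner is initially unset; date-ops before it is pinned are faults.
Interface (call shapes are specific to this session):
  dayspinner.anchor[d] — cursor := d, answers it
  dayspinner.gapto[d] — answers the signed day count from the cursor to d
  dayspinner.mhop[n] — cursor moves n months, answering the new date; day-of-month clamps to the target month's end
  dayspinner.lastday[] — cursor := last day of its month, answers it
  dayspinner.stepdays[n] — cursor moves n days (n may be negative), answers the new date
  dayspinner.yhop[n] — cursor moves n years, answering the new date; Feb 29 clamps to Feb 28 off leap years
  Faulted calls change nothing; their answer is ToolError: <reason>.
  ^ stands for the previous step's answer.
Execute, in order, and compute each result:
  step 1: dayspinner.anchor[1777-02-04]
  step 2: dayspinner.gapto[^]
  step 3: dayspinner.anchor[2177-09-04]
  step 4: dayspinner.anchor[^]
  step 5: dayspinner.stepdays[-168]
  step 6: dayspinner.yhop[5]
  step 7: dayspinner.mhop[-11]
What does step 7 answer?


Answer: 2181-04-20

Derivation:
-- dayspinner.anchor(d=1777-02-04) -> 1777-02-04
-- dayspinner.gapto(d=^) -> 0
-- dayspinner.anchor(d=2177-09-04) -> 2177-09-04
-- dayspinner.anchor(d=^) -> 2177-09-04
-- dayspinner.stepdays(n=-168) -> 2177-03-20
-- dayspinner.yhop(n=5) -> 2182-03-20
-- dayspinner.mhop(n=-11) -> 2181-04-20


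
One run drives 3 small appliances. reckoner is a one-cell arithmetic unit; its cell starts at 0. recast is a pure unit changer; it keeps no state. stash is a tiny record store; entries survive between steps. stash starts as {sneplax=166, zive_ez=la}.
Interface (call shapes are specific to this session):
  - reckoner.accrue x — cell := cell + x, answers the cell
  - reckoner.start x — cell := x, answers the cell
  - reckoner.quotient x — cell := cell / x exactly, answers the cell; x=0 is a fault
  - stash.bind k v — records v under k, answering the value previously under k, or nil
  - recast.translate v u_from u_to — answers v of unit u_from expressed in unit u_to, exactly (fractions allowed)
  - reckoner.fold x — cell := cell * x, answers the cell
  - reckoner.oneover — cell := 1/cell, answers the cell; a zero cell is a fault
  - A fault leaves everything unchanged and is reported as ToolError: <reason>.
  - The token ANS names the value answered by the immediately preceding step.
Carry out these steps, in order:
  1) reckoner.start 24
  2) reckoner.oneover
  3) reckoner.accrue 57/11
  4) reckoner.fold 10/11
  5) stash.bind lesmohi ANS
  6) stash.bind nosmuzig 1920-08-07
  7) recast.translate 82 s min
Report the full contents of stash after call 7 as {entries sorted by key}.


Answer: {lesmohi=6895/1452, nosmuzig=1920-08-07, sneplax=166, zive_ez=la}

Derivation:
-> reckoner.start(x='24')
<- 24
-> reckoner.oneover()
<- 1/24
-> reckoner.accrue(x='57/11')
<- 1379/264
-> reckoner.fold(x='10/11')
<- 6895/1452
-> stash.bind(k='lesmohi', v='ANS')
<- nil
-> stash.bind(k='nosmuzig', v='1920-08-07')
<- nil
-> recast.translate(v='82', u_from='s', u_to='min')
<- 41/30


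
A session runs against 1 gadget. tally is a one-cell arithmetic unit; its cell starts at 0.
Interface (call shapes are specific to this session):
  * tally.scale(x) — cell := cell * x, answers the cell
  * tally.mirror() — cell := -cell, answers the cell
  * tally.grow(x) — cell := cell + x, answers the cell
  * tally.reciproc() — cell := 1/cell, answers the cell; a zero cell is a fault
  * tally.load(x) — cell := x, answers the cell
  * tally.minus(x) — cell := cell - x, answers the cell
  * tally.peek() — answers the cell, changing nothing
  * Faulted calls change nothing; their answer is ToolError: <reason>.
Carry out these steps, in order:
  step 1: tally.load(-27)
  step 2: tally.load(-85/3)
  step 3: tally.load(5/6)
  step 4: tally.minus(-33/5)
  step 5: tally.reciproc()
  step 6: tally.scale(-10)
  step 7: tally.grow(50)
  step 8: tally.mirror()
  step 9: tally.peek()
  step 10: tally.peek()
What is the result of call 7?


Answer: 10850/223

Derivation:
>> load(-27)
<< -27
>> load(-85/3)
<< -85/3
>> load(5/6)
<< 5/6
>> minus(-33/5)
<< 223/30
>> reciproc()
<< 30/223
>> scale(-10)
<< -300/223
>> grow(50)
<< 10850/223
>> mirror()
<< -10850/223
>> peek()
<< -10850/223
>> peek()
<< -10850/223


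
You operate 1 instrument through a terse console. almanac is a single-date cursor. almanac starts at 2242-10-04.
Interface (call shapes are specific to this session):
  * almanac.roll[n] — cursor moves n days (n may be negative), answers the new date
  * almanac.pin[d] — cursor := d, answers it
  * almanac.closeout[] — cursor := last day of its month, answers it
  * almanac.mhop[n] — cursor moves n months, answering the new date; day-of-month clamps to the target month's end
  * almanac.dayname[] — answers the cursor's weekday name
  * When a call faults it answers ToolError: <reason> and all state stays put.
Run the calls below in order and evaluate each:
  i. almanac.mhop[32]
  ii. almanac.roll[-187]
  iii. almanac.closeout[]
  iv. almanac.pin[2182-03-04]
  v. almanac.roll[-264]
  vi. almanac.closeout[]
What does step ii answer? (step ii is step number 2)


$ mhop 32
[out] 2245-06-04
$ roll -187
[out] 2244-11-29
$ closeout
[out] 2244-11-30
$ pin 2182-03-04
[out] 2182-03-04
$ roll -264
[out] 2181-06-13
$ closeout
[out] 2181-06-30

Answer: 2244-11-29


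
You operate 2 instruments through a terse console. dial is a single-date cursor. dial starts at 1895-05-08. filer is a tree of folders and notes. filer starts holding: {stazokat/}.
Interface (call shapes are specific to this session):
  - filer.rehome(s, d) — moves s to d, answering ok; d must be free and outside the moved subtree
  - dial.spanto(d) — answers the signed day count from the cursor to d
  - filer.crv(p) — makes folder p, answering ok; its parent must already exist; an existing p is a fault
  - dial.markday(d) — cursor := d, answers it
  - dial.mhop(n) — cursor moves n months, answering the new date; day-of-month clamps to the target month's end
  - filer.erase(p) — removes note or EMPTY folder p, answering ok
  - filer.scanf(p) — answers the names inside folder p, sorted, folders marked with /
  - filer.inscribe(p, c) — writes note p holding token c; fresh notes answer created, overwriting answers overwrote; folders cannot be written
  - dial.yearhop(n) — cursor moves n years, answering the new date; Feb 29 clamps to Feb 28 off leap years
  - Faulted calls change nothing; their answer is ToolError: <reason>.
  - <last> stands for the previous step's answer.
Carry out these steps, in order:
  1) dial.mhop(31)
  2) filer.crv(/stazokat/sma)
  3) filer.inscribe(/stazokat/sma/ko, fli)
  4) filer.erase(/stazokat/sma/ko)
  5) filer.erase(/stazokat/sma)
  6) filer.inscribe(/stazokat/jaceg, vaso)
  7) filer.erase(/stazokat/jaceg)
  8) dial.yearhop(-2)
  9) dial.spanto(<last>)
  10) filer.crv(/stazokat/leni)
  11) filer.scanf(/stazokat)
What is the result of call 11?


→ dial.mhop(n=31)
← 1897-12-08
→ filer.crv(p=/stazokat/sma)
← ok
→ filer.inscribe(p=/stazokat/sma/ko, c=fli)
← created
→ filer.erase(p=/stazokat/sma/ko)
← ok
→ filer.erase(p=/stazokat/sma)
← ok
→ filer.inscribe(p=/stazokat/jaceg, c=vaso)
← created
→ filer.erase(p=/stazokat/jaceg)
← ok
→ dial.yearhop(n=-2)
← 1895-12-08
→ dial.spanto(d=<last>)
← 0
→ filer.crv(p=/stazokat/leni)
← ok
→ filer.scanf(p=/stazokat)
← [leni/]

Answer: [leni/]


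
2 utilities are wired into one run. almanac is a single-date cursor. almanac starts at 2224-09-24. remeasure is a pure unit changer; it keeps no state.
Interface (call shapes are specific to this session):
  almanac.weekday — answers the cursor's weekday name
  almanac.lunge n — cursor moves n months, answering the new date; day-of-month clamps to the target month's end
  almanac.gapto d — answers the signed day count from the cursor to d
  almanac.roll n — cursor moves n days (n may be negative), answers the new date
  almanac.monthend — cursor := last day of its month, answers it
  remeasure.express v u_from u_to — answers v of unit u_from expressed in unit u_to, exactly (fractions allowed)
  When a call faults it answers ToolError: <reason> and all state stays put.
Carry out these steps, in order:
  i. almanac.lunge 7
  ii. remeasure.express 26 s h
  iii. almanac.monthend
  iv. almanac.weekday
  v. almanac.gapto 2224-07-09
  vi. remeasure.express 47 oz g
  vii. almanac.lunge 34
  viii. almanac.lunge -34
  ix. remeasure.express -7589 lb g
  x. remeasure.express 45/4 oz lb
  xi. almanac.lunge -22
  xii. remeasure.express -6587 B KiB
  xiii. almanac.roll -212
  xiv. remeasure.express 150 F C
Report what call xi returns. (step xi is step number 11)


$ lunge 7
[out] 2225-04-24
$ express 26 s h
[out] 13/1800
$ monthend
[out] 2225-04-30
$ weekday
[out] Saturday
$ gapto 2224-07-09
[out] -295
$ express 47 oz g
[out] 2131884139/1600000
$ lunge 34
[out] 2228-02-29
$ lunge -34
[out] 2225-04-29
$ express -7589 lb g
[out] -344231249593/100000
$ express 45/4 oz lb
[out] 45/64
$ lunge -22
[out] 2223-06-29
$ express -6587 B KiB
[out] -6587/1024
$ roll -212
[out] 2222-11-29
$ express 150 F C
[out] 590/9

Answer: 2223-06-29


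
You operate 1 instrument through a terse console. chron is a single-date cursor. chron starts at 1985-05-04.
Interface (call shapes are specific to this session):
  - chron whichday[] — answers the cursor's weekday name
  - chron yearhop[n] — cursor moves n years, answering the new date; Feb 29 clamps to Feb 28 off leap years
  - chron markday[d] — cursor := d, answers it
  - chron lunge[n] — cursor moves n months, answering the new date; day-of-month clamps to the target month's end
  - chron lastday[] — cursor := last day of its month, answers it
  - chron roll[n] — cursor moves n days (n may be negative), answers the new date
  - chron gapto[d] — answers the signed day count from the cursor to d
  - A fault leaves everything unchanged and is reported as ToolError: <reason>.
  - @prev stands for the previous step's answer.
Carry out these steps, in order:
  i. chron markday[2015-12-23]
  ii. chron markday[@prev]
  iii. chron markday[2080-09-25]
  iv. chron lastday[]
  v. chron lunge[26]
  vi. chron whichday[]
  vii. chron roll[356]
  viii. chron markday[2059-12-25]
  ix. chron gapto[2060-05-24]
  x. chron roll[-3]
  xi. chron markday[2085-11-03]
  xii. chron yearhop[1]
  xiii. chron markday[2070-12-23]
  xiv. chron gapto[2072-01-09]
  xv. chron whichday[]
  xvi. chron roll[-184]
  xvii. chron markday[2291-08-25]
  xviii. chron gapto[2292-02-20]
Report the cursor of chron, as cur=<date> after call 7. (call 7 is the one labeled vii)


>> chron markday(2015-12-23)
<< 2015-12-23
>> chron markday(@prev)
<< 2015-12-23
>> chron markday(2080-09-25)
<< 2080-09-25
>> chron lastday()
<< 2080-09-30
>> chron lunge(26)
<< 2082-11-30
>> chron whichday()
<< Monday
>> chron roll(356)
<< 2083-11-21
>> chron markday(2059-12-25)
<< 2059-12-25
>> chron gapto(2060-05-24)
<< 151
>> chron roll(-3)
<< 2059-12-22
>> chron markday(2085-11-03)
<< 2085-11-03
>> chron yearhop(1)
<< 2086-11-03
>> chron markday(2070-12-23)
<< 2070-12-23
>> chron gapto(2072-01-09)
<< 382
>> chron whichday()
<< Tuesday
>> chron roll(-184)
<< 2070-06-22
>> chron markday(2291-08-25)
<< 2291-08-25
>> chron gapto(2292-02-20)
<< 179

Answer: cur=2083-11-21


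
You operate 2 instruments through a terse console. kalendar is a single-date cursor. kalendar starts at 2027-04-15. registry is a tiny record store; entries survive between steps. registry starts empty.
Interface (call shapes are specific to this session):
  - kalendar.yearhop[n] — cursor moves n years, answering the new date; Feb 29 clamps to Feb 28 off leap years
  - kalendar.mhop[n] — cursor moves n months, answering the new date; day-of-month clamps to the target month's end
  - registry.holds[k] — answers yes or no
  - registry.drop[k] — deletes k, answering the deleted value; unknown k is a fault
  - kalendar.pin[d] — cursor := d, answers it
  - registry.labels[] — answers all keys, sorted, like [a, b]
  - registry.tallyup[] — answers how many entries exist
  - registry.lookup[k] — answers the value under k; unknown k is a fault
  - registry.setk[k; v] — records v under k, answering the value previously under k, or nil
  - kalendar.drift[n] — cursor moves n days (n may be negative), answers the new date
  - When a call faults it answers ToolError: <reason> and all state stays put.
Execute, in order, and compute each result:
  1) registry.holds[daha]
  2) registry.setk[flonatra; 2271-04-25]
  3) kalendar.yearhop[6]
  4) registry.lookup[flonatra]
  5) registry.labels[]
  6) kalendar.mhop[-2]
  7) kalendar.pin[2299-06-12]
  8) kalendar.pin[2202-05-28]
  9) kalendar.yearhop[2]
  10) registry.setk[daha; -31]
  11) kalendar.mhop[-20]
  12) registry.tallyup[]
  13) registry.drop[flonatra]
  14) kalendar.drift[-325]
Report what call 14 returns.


Answer: 2201-11-07

Derivation:
# 1. registry.holds(k=daha) => no
# 2. registry.setk(k=flonatra, v=2271-04-25) => nil
# 3. kalendar.yearhop(n=6) => 2033-04-15
# 4. registry.lookup(k=flonatra) => 2271-04-25
# 5. registry.labels() => [flonatra]
# 6. kalendar.mhop(n=-2) => 2033-02-15
# 7. kalendar.pin(d=2299-06-12) => 2299-06-12
# 8. kalendar.pin(d=2202-05-28) => 2202-05-28
# 9. kalendar.yearhop(n=2) => 2204-05-28
# 10. registry.setk(k=daha, v=-31) => nil
# 11. kalendar.mhop(n=-20) => 2202-09-28
# 12. registry.tallyup() => 2
# 13. registry.drop(k=flonatra) => 2271-04-25
# 14. kalendar.drift(n=-325) => 2201-11-07
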